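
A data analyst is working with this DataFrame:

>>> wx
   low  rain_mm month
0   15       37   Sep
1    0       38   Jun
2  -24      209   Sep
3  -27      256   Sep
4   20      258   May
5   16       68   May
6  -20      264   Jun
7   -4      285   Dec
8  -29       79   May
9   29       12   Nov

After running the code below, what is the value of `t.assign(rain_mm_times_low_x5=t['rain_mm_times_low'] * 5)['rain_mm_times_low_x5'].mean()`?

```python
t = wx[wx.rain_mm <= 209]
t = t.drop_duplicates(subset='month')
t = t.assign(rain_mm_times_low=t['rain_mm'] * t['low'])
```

2488.75

filter rows where rain_mm <= 209:
   low  rain_mm month
0   15       37   Sep
1    0       38   Jun
2  -24      209   Sep
5   16       68   May
8  -29       79   May
9   29       12   Nov
drop duplicate month (keep=first):
   low  rain_mm month
0   15       37   Sep
1    0       38   Jun
5   16       68   May
9   29       12   Nov
add column rain_mm_times_low = t['rain_mm'] * t['low']:
   low  rain_mm month  rain_mm_times_low
0   15       37   Sep                555
1    0       38   Jun                  0
5   16       68   May               1088
9   29       12   Nov                348
add column rain_mm_times_low_x5 = t['rain_mm_times_low'] * 5:
   low  rain_mm month  rain_mm_times_low  rain_mm_times_low_x5
0   15       37   Sep                555                  2775
1    0       38   Jun                  0                     0
5   16       68   May               1088                  5440
9   29       12   Nov                348                  1740
Taking the mean of column 'rain_mm_times_low_x5' gives 2488.75.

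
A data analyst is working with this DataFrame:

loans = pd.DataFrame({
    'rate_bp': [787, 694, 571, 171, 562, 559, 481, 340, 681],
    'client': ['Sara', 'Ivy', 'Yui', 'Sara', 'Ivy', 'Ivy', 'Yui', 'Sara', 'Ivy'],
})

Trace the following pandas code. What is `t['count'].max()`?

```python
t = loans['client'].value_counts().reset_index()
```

value_counts of client:
client
Ivy     4
Sara    3
Yui     2
Name: count, dtype: int64
reset_index():
  client  count
0    Ivy      4
1   Sara      3
2    Yui      2
So max() = 4.

4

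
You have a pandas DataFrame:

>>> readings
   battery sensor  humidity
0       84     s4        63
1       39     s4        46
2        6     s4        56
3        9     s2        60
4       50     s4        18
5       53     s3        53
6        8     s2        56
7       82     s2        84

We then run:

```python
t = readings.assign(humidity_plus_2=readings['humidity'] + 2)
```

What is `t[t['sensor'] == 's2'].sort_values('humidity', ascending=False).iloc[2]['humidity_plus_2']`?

58

add column humidity_plus_2 = readings['humidity'] + 2:
   battery sensor  humidity  humidity_plus_2
0       84     s4        63               65
1       39     s4        46               48
2        6     s4        56               58
3        9     s2        60               62
4       50     s4        18               20
5       53     s3        53               55
6        8     s2        56               58
7       82     s2        84               86
filter rows where sensor == 's2':
   battery sensor  humidity  humidity_plus_2
3        9     s2        60               62
6        8     s2        56               58
7       82     s2        84               86
sort by humidity descending:
   battery sensor  humidity  humidity_plus_2
7       82     s2        84               86
3        9     s2        60               62
6        8     s2        56               58
Reading off the value at position 2, column 'humidity_plus_2', we get 58.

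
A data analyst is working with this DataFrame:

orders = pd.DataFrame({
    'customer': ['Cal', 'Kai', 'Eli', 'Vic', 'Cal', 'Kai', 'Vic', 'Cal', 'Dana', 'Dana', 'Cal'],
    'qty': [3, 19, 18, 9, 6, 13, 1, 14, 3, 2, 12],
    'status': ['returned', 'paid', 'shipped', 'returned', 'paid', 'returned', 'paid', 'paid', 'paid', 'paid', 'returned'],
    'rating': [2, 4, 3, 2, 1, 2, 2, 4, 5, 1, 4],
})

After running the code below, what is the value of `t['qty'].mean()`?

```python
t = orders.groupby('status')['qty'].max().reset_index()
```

16.6666666667

group by status, max of qty:
status
paid        19
returned    13
shipped     18
Name: qty, dtype: int64
reset_index():
     status  qty
0      paid   19
1  returned   13
2   shipped   18
So mean() = 16.6666666667.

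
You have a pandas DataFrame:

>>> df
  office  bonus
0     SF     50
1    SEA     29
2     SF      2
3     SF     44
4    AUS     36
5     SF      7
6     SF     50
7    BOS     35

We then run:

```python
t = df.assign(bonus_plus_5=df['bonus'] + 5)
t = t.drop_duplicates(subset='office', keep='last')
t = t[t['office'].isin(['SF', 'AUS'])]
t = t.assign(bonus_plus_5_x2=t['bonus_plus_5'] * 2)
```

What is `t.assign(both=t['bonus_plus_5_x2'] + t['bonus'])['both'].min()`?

118

add column bonus_plus_5 = df['bonus'] + 5:
  office  bonus  bonus_plus_5
0     SF     50            55
1    SEA     29            34
2     SF      2             7
3     SF     44            49
4    AUS     36            41
5     SF      7            12
6     SF     50            55
7    BOS     35            40
drop duplicate office (keep=last):
  office  bonus  bonus_plus_5
1    SEA     29            34
4    AUS     36            41
6     SF     50            55
7    BOS     35            40
filter rows where office in ['SF', 'AUS']:
  office  bonus  bonus_plus_5
4    AUS     36            41
6     SF     50            55
add column bonus_plus_5_x2 = t['bonus_plus_5'] * 2:
  office  bonus  bonus_plus_5  bonus_plus_5_x2
4    AUS     36            41               82
6     SF     50            55              110
add column both = t['bonus_plus_5_x2'] + t['bonus']:
  office  bonus  bonus_plus_5  bonus_plus_5_x2  both
4    AUS     36            41               82   118
6     SF     50            55              110   160
Finally, min of column 'both' = 118.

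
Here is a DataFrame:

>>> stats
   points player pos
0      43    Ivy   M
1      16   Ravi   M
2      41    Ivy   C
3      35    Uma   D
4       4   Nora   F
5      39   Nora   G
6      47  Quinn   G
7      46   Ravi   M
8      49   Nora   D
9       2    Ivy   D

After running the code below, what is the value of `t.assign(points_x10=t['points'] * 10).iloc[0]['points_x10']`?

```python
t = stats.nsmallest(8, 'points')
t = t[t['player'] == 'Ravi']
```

take 8 rows with smallest points:
   points player pos
9       2    Ivy   D
4       4   Nora   F
1      16   Ravi   M
3      35    Uma   D
5      39   Nora   G
2      41    Ivy   C
0      43    Ivy   M
7      46   Ravi   M
filter rows where player == 'Ravi':
   points player pos
1      16   Ravi   M
7      46   Ravi   M
add column points_x10 = t['points'] * 10:
   points player pos  points_x10
1      16   Ravi   M         160
7      46   Ravi   M         460
Taking the value at position 0, column 'points_x10' gives 160.

160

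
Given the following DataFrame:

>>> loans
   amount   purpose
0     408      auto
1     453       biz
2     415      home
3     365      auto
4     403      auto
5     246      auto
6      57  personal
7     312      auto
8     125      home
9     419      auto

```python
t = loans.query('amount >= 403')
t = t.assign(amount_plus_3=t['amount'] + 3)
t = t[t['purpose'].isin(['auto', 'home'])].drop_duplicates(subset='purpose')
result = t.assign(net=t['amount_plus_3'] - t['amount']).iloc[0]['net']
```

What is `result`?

3

filter rows where amount >= 403:
   amount purpose
0     408    auto
1     453     biz
2     415    home
4     403    auto
9     419    auto
add column amount_plus_3 = t['amount'] + 3:
   amount purpose  amount_plus_3
0     408    auto            411
1     453     biz            456
2     415    home            418
4     403    auto            406
9     419    auto            422
filter rows where purpose in ['auto', 'home']:
   amount purpose  amount_plus_3
0     408    auto            411
2     415    home            418
4     403    auto            406
9     419    auto            422
drop duplicate purpose (keep=first):
   amount purpose  amount_plus_3
0     408    auto            411
2     415    home            418
add column net = t['amount_plus_3'] - t['amount']:
   amount purpose  amount_plus_3  net
0     408    auto            411    3
2     415    home            418    3
value at position 0, column 'net' → 3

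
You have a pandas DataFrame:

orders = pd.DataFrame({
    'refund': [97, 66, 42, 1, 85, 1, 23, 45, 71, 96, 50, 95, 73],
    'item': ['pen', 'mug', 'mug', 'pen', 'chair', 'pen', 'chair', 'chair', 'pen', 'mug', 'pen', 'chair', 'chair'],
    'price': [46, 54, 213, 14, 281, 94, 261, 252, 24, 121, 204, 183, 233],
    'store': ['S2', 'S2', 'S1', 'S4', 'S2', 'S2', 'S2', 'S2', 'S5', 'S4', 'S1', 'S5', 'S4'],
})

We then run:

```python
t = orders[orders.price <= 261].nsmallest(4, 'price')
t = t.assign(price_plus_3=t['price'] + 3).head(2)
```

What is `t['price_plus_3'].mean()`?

22.0

filter rows where price <= 261:
    refund   item  price store
0       97    pen     46    S2
1       66    mug     54    S2
2       42    mug    213    S1
3        1    pen     14    S4
5        1    pen     94    S2
6       23  chair    261    S2
7       45  chair    252    S2
8       71    pen     24    S5
9       96    mug    121    S4
10      50    pen    204    S1
11      95  chair    183    S5
12      73  chair    233    S4
take 4 rows with smallest price:
   refund item  price store
3       1  pen     14    S4
8      71  pen     24    S5
0      97  pen     46    S2
1      66  mug     54    S2
add column price_plus_3 = t['price'] + 3:
   refund item  price store  price_plus_3
3       1  pen     14    S4            17
8      71  pen     24    S5            27
0      97  pen     46    S2            49
1      66  mug     54    S2            57
take first 2 rows:
   refund item  price store  price_plus_3
3       1  pen     14    S4            17
8      71  pen     24    S5            27
Finally, mean of column 'price_plus_3' = 22.0.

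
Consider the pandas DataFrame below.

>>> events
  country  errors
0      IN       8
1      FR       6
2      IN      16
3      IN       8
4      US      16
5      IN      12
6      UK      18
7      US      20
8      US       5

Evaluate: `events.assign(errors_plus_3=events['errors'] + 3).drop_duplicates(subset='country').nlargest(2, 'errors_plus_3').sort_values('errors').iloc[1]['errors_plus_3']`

add column errors_plus_3 = events['errors'] + 3:
  country  errors  errors_plus_3
0      IN       8             11
1      FR       6              9
2      IN      16             19
3      IN       8             11
4      US      16             19
5      IN      12             15
6      UK      18             21
7      US      20             23
8      US       5              8
drop duplicate country (keep=first):
  country  errors  errors_plus_3
0      IN       8             11
1      FR       6              9
4      US      16             19
6      UK      18             21
take 2 rows with largest errors_plus_3:
  country  errors  errors_plus_3
6      UK      18             21
4      US      16             19
sort by errors:
  country  errors  errors_plus_3
4      US      16             19
6      UK      18             21
value at position 1, column 'errors_plus_3' → 21

21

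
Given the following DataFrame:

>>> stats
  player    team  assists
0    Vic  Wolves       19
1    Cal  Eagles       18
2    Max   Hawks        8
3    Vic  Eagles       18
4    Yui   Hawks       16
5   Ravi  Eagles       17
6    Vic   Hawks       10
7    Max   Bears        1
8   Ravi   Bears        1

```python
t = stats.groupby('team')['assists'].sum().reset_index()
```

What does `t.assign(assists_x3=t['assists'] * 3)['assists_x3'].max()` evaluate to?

159

group by team, sum of assists:
team
Bears      2
Eagles    53
Hawks     34
Wolves    19
Name: assists, dtype: int64
reset_index():
     team  assists
0   Bears        2
1  Eagles       53
2   Hawks       34
3  Wolves       19
add column assists_x3 = t['assists'] * 3:
     team  assists  assists_x3
0   Bears        2           6
1  Eagles       53         159
2   Hawks       34         102
3  Wolves       19          57
Reading off the max of column 'assists_x3', we get 159.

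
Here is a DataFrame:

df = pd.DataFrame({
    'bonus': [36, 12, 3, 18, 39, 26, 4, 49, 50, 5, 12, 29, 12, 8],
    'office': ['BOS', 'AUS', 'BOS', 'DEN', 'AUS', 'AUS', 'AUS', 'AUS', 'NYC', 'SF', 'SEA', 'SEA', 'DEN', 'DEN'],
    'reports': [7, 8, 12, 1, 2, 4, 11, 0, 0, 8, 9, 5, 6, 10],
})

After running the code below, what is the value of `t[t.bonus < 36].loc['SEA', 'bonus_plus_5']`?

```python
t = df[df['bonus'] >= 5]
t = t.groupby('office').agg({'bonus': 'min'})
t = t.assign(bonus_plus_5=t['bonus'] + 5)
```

17

filter rows where bonus >= 5:
    bonus office  reports
0      36    BOS        7
1      12    AUS        8
3      18    DEN        1
4      39    AUS        2
5      26    AUS        4
7      49    AUS        0
8      50    NYC        0
9       5     SF        8
10     12    SEA        9
11     29    SEA        5
12     12    DEN        6
13      8    DEN       10
group by office, min of bonus:
        bonus
office       
AUS        12
BOS        36
DEN         8
NYC        50
SEA        12
SF          5
add column bonus_plus_5 = t['bonus'] + 5:
        bonus  bonus_plus_5
office                     
AUS        12            17
BOS        36            41
DEN         8            13
NYC        50            55
SEA        12            17
SF          5            10
filter rows where bonus < 36:
        bonus  bonus_plus_5
office                     
AUS        12            17
DEN         8            13
SEA        12            17
SF          5            10
Taking the value at row 'SEA', column 'bonus_plus_5' gives 17.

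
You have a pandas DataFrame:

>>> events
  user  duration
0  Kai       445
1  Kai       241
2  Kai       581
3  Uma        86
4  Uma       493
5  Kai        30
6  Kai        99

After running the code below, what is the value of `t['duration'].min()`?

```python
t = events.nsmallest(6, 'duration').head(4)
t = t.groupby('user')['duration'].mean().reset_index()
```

86.0

take 6 rows with smallest duration:
  user  duration
5  Kai        30
3  Uma        86
6  Kai        99
1  Kai       241
0  Kai       445
4  Uma       493
take first 4 rows:
  user  duration
5  Kai        30
3  Uma        86
6  Kai        99
1  Kai       241
group by user, mean of duration:
user
Kai    123.333333
Uma     86.000000
Name: duration, dtype: float64
reset_index():
  user    duration
0  Kai  123.333333
1  Uma   86.000000
Then the min of column 'duration': 86.0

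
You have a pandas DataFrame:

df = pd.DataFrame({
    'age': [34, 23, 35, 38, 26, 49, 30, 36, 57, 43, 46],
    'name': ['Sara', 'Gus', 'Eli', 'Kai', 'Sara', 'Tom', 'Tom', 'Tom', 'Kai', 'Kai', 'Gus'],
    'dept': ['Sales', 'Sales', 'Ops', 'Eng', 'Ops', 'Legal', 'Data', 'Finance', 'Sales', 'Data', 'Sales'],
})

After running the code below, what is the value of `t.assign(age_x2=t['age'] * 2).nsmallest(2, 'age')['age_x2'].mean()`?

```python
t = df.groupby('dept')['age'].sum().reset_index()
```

74.0

group by dept, sum of age:
dept
Data        73
Eng         38
Finance     36
Legal       49
Ops         61
Sales      160
Name: age, dtype: int64
reset_index():
      dept  age
0     Data   73
1      Eng   38
2  Finance   36
3    Legal   49
4      Ops   61
5    Sales  160
add column age_x2 = t['age'] * 2:
      dept  age  age_x2
0     Data   73     146
1      Eng   38      76
2  Finance   36      72
3    Legal   49      98
4      Ops   61     122
5    Sales  160     320
take 2 rows with smallest age:
      dept  age  age_x2
2  Finance   36      72
1      Eng   38      76
mean of column 'age_x2' → 74.0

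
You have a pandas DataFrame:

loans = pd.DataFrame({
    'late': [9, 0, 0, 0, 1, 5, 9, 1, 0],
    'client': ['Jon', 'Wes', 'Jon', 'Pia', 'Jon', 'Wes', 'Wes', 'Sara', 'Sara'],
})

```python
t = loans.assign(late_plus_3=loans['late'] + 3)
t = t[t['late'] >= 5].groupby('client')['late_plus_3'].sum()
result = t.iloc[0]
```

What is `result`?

12

add column late_plus_3 = loans['late'] + 3:
   late client  late_plus_3
0     9    Jon           12
1     0    Wes            3
2     0    Jon            3
3     0    Pia            3
4     1    Jon            4
5     5    Wes            8
6     9    Wes           12
7     1   Sara            4
8     0   Sara            3
filter rows where late >= 5:
   late client  late_plus_3
0     9    Jon           12
5     5    Wes            8
6     9    Wes           12
group by client, sum of late_plus_3:
client
Jon    12
Wes    20
Name: late_plus_3, dtype: int64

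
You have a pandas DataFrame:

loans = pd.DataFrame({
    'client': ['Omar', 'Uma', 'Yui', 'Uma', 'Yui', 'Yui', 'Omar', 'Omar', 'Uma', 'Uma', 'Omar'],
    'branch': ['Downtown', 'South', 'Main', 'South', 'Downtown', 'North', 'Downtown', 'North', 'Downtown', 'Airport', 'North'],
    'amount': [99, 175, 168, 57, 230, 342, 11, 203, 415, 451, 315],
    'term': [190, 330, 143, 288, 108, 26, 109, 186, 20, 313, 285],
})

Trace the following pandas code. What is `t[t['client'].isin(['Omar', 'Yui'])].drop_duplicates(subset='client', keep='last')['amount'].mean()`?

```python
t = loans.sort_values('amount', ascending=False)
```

89.5

sort by amount descending:
   client    branch  amount  term
9     Uma   Airport     451   313
8     Uma  Downtown     415    20
5     Yui     North     342    26
10   Omar     North     315   285
4     Yui  Downtown     230   108
7    Omar     North     203   186
1     Uma     South     175   330
2     Yui      Main     168   143
0    Omar  Downtown      99   190
3     Uma     South      57   288
6    Omar  Downtown      11   109
filter rows where client in ['Omar', 'Yui']:
   client    branch  amount  term
5     Yui     North     342    26
10   Omar     North     315   285
4     Yui  Downtown     230   108
7    Omar     North     203   186
2     Yui      Main     168   143
0    Omar  Downtown      99   190
6    Omar  Downtown      11   109
drop duplicate client (keep=last):
  client    branch  amount  term
2    Yui      Main     168   143
6   Omar  Downtown      11   109
Hence 89.5.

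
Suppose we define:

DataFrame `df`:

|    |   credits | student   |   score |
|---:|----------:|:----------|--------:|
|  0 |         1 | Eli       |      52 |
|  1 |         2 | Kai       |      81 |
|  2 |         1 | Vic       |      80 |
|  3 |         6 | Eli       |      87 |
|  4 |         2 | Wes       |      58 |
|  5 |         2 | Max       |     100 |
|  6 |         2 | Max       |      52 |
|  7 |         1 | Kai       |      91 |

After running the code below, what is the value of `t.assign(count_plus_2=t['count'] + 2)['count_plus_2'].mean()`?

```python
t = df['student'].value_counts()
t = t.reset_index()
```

value_counts of student:
student
Eli    2
Kai    2
Max    2
Vic    1
Wes    1
Name: count, dtype: int64
reset_index():
  student  count
0     Eli      2
1     Kai      2
2     Max      2
3     Vic      1
4     Wes      1
add column count_plus_2 = t['count'] + 2:
  student  count  count_plus_2
0     Eli      2             4
1     Kai      2             4
2     Max      2             4
3     Vic      1             3
4     Wes      1             3
Finally, mean of column 'count_plus_2' = 3.6.

3.6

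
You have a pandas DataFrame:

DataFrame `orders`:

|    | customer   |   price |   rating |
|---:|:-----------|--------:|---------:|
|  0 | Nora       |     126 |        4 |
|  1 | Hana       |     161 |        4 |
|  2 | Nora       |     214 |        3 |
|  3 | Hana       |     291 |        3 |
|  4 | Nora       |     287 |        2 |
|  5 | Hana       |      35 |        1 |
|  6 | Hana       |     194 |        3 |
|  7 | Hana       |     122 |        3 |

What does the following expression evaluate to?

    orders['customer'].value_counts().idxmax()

value_counts of customer:
customer
Hana    5
Nora    3
Name: count, dtype: int64

Hana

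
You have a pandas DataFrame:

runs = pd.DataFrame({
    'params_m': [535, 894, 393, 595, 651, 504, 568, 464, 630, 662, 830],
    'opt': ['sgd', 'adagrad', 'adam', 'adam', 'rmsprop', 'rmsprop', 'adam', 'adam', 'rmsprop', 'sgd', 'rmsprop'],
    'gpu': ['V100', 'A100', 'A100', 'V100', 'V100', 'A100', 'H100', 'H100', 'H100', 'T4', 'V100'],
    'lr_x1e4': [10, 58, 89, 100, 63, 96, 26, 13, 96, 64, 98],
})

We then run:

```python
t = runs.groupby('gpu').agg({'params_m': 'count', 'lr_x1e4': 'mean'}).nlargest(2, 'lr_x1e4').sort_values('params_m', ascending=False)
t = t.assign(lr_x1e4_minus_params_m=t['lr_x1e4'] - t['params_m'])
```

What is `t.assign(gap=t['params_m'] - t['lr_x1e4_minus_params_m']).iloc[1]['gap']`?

-75.0

group by gpu: count(params_m), mean(lr_x1e4):
      params_m  lr_x1e4
gpu                    
A100         3    81.00
H100         3    45.00
T4           1    64.00
V100         4    67.75
take 2 rows with largest lr_x1e4:
      params_m  lr_x1e4
gpu                    
A100         3    81.00
V100         4    67.75
sort by params_m descending:
      params_m  lr_x1e4
gpu                    
V100         4    67.75
A100         3    81.00
add column lr_x1e4_minus_params_m = t['lr_x1e4'] - t['params_m']:
      params_m  lr_x1e4  lr_x1e4_minus_params_m
gpu                                            
V100         4    67.75                   63.75
A100         3    81.00                   78.00
add column gap = t['params_m'] - t['lr_x1e4_minus_params_m']:
      params_m  lr_x1e4  lr_x1e4_minus_params_m    gap
gpu                                                   
V100         4    67.75                   63.75 -59.75
A100         3    81.00                   78.00 -75.00
Reading off the value at position 1, column 'gap', we get -75.0.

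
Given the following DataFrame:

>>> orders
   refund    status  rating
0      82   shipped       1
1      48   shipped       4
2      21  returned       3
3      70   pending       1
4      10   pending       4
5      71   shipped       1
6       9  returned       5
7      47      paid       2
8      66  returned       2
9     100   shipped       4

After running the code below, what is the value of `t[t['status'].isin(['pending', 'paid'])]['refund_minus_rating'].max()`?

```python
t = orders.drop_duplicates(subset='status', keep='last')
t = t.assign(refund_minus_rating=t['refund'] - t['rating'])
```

drop duplicate status (keep=last):
   refund    status  rating
4      10   pending       4
7      47      paid       2
8      66  returned       2
9     100   shipped       4
add column refund_minus_rating = t['refund'] - t['rating']:
   refund    status  rating  refund_minus_rating
4      10   pending       4                    6
7      47      paid       2                   45
8      66  returned       2                   64
9     100   shipped       4                   96
filter rows where status in ['pending', 'paid']:
   refund   status  rating  refund_minus_rating
4      10  pending       4                    6
7      47     paid       2                   45
So max() = 45.

45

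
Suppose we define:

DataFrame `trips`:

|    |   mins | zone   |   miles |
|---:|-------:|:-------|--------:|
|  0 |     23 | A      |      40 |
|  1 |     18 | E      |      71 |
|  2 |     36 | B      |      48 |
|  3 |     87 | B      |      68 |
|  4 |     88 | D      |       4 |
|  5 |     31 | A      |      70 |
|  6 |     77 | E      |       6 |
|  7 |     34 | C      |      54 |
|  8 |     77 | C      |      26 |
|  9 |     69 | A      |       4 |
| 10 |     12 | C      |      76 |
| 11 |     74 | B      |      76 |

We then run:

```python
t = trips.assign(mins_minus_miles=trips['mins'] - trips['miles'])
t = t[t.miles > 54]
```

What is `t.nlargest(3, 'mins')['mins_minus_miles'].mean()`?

add column mins_minus_miles = trips['mins'] - trips['miles']:
    mins zone  miles  mins_minus_miles
0     23    A     40               -17
1     18    E     71               -53
2     36    B     48               -12
3     87    B     68                19
4     88    D      4                84
5     31    A     70               -39
6     77    E      6                71
7     34    C     54               -20
8     77    C     26                51
9     69    A      4                65
10    12    C     76               -64
11    74    B     76                -2
filter rows where miles > 54:
    mins zone  miles  mins_minus_miles
1     18    E     71               -53
3     87    B     68                19
5     31    A     70               -39
10    12    C     76               -64
11    74    B     76                -2
take 3 rows with largest mins:
    mins zone  miles  mins_minus_miles
3     87    B     68                19
11    74    B     76                -2
5     31    A     70               -39

-7.33333333333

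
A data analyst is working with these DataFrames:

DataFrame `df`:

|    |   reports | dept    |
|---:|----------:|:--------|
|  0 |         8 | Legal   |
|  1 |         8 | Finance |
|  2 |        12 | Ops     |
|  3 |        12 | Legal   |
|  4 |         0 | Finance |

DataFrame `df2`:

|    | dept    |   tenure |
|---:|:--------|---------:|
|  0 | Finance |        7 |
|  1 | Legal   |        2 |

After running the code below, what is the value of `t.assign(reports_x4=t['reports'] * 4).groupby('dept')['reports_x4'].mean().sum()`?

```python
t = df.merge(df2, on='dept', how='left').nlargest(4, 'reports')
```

merge on 'dept' (how='left') → 5 rows:
   reports     dept  tenure
0        8    Legal     2.0
1        8  Finance     7.0
2       12      Ops     NaN
3       12    Legal     2.0
4        0  Finance     7.0
take 4 rows with largest reports:
   reports     dept  tenure
2       12      Ops     NaN
3       12    Legal     2.0
0        8    Legal     2.0
1        8  Finance     7.0
add column reports_x4 = t['reports'] * 4:
   reports     dept  tenure  reports_x4
2       12      Ops     NaN          48
3       12    Legal     2.0          48
0        8    Legal     2.0          32
1        8  Finance     7.0          32
group by dept, mean of reports_x4:
dept
Finance    32.0
Legal      40.0
Ops        48.0
Name: reports_x4, dtype: float64
Hence 120.0.

120.0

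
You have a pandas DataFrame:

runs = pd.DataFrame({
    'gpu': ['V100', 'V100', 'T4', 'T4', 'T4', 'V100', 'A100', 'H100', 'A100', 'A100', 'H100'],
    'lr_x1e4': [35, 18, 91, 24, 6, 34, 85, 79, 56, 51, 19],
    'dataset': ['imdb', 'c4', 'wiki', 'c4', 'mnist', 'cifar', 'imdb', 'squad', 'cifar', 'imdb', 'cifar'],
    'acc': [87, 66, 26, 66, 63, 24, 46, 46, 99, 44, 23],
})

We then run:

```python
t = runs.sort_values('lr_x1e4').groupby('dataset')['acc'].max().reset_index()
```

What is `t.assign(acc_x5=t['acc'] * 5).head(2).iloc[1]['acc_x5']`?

sort by lr_x1e4:
     gpu  lr_x1e4 dataset  acc
4     T4        6   mnist   63
1   V100       18      c4   66
10  H100       19   cifar   23
3     T4       24      c4   66
5   V100       34   cifar   24
0   V100       35    imdb   87
9   A100       51    imdb   44
8   A100       56   cifar   99
7   H100       79   squad   46
6   A100       85    imdb   46
2     T4       91    wiki   26
group by dataset, max of acc:
dataset
c4       66
cifar    99
imdb     87
mnist    63
squad    46
wiki     26
Name: acc, dtype: int64
reset_index():
  dataset  acc
0      c4   66
1   cifar   99
2    imdb   87
3   mnist   63
4   squad   46
5    wiki   26
add column acc_x5 = t['acc'] * 5:
  dataset  acc  acc_x5
0      c4   66     330
1   cifar   99     495
2    imdb   87     435
3   mnist   63     315
4   squad   46     230
5    wiki   26     130
take first 2 rows:
  dataset  acc  acc_x5
0      c4   66     330
1   cifar   99     495
Reading off the value at position 1, column 'acc_x5', we get 495.

495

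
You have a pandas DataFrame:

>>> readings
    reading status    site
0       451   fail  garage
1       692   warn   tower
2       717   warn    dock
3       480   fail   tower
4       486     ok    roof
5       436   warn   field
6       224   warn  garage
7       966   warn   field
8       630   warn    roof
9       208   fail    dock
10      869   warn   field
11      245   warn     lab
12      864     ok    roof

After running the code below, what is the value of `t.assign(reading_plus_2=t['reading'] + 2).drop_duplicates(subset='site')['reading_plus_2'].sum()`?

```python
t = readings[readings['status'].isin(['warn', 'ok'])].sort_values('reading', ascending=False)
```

filter rows where status in ['warn', 'ok']:
    reading status    site
1       692   warn   tower
2       717   warn    dock
4       486     ok    roof
5       436   warn   field
6       224   warn  garage
7       966   warn   field
8       630   warn    roof
10      869   warn   field
11      245   warn     lab
12      864     ok    roof
sort by reading descending:
    reading status    site
7       966   warn   field
10      869   warn   field
12      864     ok    roof
2       717   warn    dock
1       692   warn   tower
8       630   warn    roof
4       486     ok    roof
5       436   warn   field
11      245   warn     lab
6       224   warn  garage
add column reading_plus_2 = t['reading'] + 2:
    reading status    site  reading_plus_2
7       966   warn   field             968
10      869   warn   field             871
12      864     ok    roof             866
2       717   warn    dock             719
1       692   warn   tower             694
8       630   warn    roof             632
4       486     ok    roof             488
5       436   warn   field             438
11      245   warn     lab             247
6       224   warn  garage             226
drop duplicate site (keep=first):
    reading status    site  reading_plus_2
7       966   warn   field             968
12      864     ok    roof             866
2       717   warn    dock             719
1       692   warn   tower             694
11      245   warn     lab             247
6       224   warn  garage             226
Hence 3720.

3720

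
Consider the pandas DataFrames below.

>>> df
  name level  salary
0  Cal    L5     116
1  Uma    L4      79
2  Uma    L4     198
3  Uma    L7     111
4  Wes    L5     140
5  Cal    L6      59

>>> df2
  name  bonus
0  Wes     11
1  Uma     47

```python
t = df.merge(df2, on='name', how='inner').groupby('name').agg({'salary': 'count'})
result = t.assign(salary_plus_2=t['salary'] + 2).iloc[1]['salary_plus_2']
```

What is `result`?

merge on 'name' (how='inner') → 4 rows:
  name level  salary  bonus
0  Uma    L4      79     47
1  Uma    L4     198     47
2  Uma    L7     111     47
3  Wes    L5     140     11
group by name, count of salary:
      salary
name        
Uma        3
Wes        1
add column salary_plus_2 = t['salary'] + 2:
      salary  salary_plus_2
name                       
Uma        3              5
Wes        1              3
Reading off the value at position 1, column 'salary_plus_2', we get 3.

3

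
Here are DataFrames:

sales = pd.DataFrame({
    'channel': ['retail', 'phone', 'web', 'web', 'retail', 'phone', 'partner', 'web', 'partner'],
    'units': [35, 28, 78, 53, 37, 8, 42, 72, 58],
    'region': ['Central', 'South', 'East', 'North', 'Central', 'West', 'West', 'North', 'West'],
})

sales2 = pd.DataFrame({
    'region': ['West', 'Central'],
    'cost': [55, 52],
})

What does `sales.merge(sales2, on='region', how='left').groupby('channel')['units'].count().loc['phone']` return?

2

merge on 'region' (how='left') → 9 rows:
   channel  units   region  cost
0   retail     35  Central  52.0
1    phone     28    South   NaN
2      web     78     East   NaN
3      web     53    North   NaN
4   retail     37  Central  52.0
5    phone      8     West  55.0
6  partner     42     West  55.0
7      web     72    North   NaN
8  partner     58     West  55.0
group by channel, count of units:
channel
partner    2
phone      2
retail     2
web        3
Name: units, dtype: int64
Taking the value at index 'phone' gives 2.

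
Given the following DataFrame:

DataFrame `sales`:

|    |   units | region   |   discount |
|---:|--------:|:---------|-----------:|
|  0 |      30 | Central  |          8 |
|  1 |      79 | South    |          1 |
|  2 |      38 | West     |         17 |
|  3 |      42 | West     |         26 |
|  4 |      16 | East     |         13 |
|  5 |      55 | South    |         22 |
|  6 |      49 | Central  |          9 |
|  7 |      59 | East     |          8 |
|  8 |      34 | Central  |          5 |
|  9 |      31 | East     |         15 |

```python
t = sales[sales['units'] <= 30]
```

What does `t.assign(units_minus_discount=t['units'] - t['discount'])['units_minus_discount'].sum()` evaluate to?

25

filter rows where units <= 30:
   units   region  discount
0     30  Central         8
4     16     East        13
add column units_minus_discount = t['units'] - t['discount']:
   units   region  discount  units_minus_discount
0     30  Central         8                    22
4     16     East        13                     3
The sum of column 'units_minus_discount' is 25.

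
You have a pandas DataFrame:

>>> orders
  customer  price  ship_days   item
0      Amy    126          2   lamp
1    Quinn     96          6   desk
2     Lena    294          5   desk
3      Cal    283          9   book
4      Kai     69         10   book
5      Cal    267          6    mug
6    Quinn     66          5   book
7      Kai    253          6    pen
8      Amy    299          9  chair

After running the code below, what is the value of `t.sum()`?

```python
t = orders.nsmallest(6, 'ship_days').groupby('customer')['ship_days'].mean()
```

24.5

take 6 rows with smallest ship_days:
  customer  price  ship_days  item
0      Amy    126          2  lamp
2     Lena    294          5  desk
6    Quinn     66          5  book
1    Quinn     96          6  desk
5      Cal    267          6   mug
7      Kai    253          6   pen
group by customer, mean of ship_days:
customer
Amy      2.0
Cal      6.0
Kai      6.0
Lena     5.0
Quinn    5.5
Name: ship_days, dtype: float64
Hence 24.5.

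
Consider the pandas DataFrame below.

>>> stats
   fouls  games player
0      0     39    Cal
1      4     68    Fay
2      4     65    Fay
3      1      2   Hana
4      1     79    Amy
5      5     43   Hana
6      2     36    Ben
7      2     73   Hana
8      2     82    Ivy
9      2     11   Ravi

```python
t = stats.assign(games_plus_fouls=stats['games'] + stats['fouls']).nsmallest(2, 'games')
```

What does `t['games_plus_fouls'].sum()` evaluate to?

add column games_plus_fouls = stats['games'] + stats['fouls']:
   fouls  games player  games_plus_fouls
0      0     39    Cal                39
1      4     68    Fay                72
2      4     65    Fay                69
3      1      2   Hana                 3
4      1     79    Amy                80
5      5     43   Hana                48
6      2     36    Ben                38
7      2     73   Hana                75
8      2     82    Ivy                84
9      2     11   Ravi                13
take 2 rows with smallest games:
   fouls  games player  games_plus_fouls
3      1      2   Hana                 3
9      2     11   Ravi                13
sum of column 'games_plus_fouls' → 16

16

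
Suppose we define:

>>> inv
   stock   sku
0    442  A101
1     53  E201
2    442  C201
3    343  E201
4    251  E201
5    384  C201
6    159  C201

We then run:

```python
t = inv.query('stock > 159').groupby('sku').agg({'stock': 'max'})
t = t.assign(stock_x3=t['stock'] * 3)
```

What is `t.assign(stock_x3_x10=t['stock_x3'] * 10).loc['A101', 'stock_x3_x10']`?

13260

filter rows where stock > 159:
   stock   sku
0    442  A101
2    442  C201
3    343  E201
4    251  E201
5    384  C201
group by sku, max of stock:
      stock
sku        
A101    442
C201    442
E201    343
add column stock_x3 = t['stock'] * 3:
      stock  stock_x3
sku                  
A101    442      1326
C201    442      1326
E201    343      1029
add column stock_x3_x10 = t['stock_x3'] * 10:
      stock  stock_x3  stock_x3_x10
sku                                
A101    442      1326         13260
C201    442      1326         13260
E201    343      1029         10290
The value at row 'A101', column 'stock_x3_x10' is 13260.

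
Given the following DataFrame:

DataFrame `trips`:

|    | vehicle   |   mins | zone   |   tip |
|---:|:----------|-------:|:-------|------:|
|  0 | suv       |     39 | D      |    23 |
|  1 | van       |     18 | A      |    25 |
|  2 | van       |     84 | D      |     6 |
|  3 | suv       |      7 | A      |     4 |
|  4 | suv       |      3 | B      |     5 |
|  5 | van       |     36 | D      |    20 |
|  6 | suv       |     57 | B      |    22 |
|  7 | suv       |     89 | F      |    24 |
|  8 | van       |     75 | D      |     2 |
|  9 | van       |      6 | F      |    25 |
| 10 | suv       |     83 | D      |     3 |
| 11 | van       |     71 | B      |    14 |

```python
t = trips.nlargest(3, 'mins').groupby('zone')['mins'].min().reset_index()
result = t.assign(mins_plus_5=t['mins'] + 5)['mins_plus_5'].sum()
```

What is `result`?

182

take 3 rows with largest mins:
   vehicle  mins zone  tip
7      suv    89    F   24
2      van    84    D    6
10     suv    83    D    3
group by zone, min of mins:
zone
D    83
F    89
Name: mins, dtype: int64
reset_index():
  zone  mins
0    D    83
1    F    89
add column mins_plus_5 = t['mins'] + 5:
  zone  mins  mins_plus_5
0    D    83           88
1    F    89           94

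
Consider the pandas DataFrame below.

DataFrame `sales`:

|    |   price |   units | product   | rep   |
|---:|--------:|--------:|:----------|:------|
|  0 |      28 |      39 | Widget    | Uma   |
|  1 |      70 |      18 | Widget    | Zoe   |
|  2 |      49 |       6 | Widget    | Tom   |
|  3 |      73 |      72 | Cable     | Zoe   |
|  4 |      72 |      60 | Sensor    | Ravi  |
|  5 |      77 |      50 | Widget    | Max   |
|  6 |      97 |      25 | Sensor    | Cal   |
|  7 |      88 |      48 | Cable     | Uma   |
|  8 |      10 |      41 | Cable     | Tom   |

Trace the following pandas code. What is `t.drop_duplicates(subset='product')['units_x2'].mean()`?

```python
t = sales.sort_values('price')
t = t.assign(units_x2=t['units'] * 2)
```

sort by price:
   price  units product   rep
8     10     41   Cable   Tom
0     28     39  Widget   Uma
2     49      6  Widget   Tom
1     70     18  Widget   Zoe
4     72     60  Sensor  Ravi
3     73     72   Cable   Zoe
5     77     50  Widget   Max
7     88     48   Cable   Uma
6     97     25  Sensor   Cal
add column units_x2 = t['units'] * 2:
   price  units product   rep  units_x2
8     10     41   Cable   Tom        82
0     28     39  Widget   Uma        78
2     49      6  Widget   Tom        12
1     70     18  Widget   Zoe        36
4     72     60  Sensor  Ravi       120
3     73     72   Cable   Zoe       144
5     77     50  Widget   Max       100
7     88     48   Cable   Uma        96
6     97     25  Sensor   Cal        50
drop duplicate product (keep=first):
   price  units product   rep  units_x2
8     10     41   Cable   Tom        82
0     28     39  Widget   Uma        78
4     72     60  Sensor  Ravi       120
mean of column 'units_x2' → 93.3333333333

93.3333333333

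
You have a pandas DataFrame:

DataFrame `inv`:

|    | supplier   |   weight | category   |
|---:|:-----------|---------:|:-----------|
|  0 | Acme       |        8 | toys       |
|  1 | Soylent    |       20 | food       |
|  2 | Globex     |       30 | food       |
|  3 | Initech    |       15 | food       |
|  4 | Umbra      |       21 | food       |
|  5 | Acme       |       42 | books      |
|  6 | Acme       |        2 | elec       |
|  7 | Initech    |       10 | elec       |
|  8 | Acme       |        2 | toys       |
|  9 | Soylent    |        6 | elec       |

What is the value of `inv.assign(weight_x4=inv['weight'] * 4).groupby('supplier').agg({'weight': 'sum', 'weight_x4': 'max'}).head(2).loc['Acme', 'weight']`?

add column weight_x4 = inv['weight'] * 4:
  supplier  weight category  weight_x4
0     Acme       8     toys         32
1  Soylent      20     food         80
2   Globex      30     food        120
3  Initech      15     food         60
4    Umbra      21     food         84
5     Acme      42    books        168
6     Acme       2     elec          8
7  Initech      10     elec         40
8     Acme       2     toys          8
9  Soylent       6     elec         24
group by supplier: sum(weight), max(weight_x4):
          weight  weight_x4
supplier                   
Acme          54        168
Globex        30        120
Initech       25         60
Soylent       26         80
Umbra         21         84
take first 2 rows:
          weight  weight_x4
supplier                   
Acme          54        168
Globex        30        120
The value at row 'Acme', column 'weight' is 54.

54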